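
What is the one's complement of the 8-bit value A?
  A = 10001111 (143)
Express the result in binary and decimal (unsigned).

Flip each bit (0->1, 1->0):
  10001111
  01110000

Answer: 01110000 (112)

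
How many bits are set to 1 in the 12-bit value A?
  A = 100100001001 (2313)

100100001001
1-bits at positions (from bit 0 = LSB): 0, 3, 8, 11
Count = 4

Answer: 4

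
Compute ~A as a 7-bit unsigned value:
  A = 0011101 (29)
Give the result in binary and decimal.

Flip each bit (0->1, 1->0):
  0011101
  1100010

Answer: 1100010 (98)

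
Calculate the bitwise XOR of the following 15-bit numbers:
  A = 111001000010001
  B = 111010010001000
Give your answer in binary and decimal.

Apply ^ to each column (1 where bits differ):
  111001000010001
^ 111010010001000
-----------------
  000011010011001

Answer: 000011010011001 (1689)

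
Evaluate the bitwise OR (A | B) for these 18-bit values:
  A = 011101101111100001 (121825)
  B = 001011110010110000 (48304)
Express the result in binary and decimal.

Apply | to each column (1 where either bit is 1):
  011101101111100001
| 001011110010110000
--------------------
  011111111111110001

Answer: 011111111111110001 (131057)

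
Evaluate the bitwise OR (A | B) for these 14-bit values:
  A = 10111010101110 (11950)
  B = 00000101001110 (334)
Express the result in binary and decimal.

Apply | to each column (1 where either bit is 1):
  10111010101110
| 00000101001110
----------------
  10111111101110

Answer: 10111111101110 (12270)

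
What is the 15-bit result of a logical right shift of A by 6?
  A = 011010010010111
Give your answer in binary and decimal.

Logical shift right by 6: drop the bottom 6 bit(s), prepend 6 zero(s) on the left.
  011010010010111  ->  keep [011010010], discard [010111], prepend 000000
= 000000011010010

Answer: 000000011010010 (210)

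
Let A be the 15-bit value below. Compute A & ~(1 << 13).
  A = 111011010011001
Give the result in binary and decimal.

Mask = ~(1 << 13) = 101111111111111
Bit 13 of A is 1, so AND-ing with the mask clears it to 0.
  111011010011001
& 101111111111111
-----------------
  101011010011001

Answer: 101011010011001 (22169)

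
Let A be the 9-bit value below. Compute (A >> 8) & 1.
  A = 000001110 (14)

Bit 8 is the 9th from the right.
  000001110
  ^
That bit is 0.

Answer: 0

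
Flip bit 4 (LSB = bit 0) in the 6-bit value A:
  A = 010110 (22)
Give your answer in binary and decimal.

Mask = 1 << 4 = 010000
Bit 4 of A is 1; XOR with the mask flips it to 0.
  010110
^ 010000
--------
  000110

Answer: 000110 (6)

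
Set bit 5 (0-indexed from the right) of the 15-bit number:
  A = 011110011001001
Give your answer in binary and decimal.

Mask = 1 << 5 = 000000000100000
Bit 5 of A is 0, so OR-ing with the mask flips it to 1.
  011110011001001
| 000000000100000
-----------------
  011110011101001

Answer: 011110011101001 (15593)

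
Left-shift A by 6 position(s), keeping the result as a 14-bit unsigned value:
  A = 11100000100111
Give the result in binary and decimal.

Shift left by 6: drop the top 6 bit(s), append 6 zero(s) on the right.
  11100000100111  ->  discard [111000], keep [00100111], append 000000
= 00100111000000

Answer: 00100111000000 (2496)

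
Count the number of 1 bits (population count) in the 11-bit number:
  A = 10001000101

10001000101
1-bits at positions (from bit 0 = LSB): 0, 2, 6, 10
Count = 4

Answer: 4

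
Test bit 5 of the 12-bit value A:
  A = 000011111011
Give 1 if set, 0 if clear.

Bit 5 is the 6th from the right.
  000011111011
        ^
That bit is 1.

Answer: 1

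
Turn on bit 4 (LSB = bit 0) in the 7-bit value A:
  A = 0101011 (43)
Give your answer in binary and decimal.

Mask = 1 << 4 = 0010000
Bit 4 of A is 0, so OR-ing with the mask flips it to 1.
  0101011
| 0010000
---------
  0111011

Answer: 0111011 (59)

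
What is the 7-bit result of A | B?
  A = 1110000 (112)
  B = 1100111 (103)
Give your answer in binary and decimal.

Apply | to each column (1 where either bit is 1):
  1110000
| 1100111
---------
  1110111

Answer: 1110111 (119)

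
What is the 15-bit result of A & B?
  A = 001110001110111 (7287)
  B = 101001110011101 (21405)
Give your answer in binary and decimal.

Apply & to each column (1 only where both bits are 1):
  001110001110111
& 101001110011101
-----------------
  001000000010101

Answer: 001000000010101 (4117)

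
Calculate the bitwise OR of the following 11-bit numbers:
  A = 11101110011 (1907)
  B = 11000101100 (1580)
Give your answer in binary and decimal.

Apply | to each column (1 where either bit is 1):
  11101110011
| 11000101100
-------------
  11101111111

Answer: 11101111111 (1919)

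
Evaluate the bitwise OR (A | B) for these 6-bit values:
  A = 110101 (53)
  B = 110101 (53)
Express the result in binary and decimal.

Apply | to each column (1 where either bit is 1):
  110101
| 110101
--------
  110101

Answer: 110101 (53)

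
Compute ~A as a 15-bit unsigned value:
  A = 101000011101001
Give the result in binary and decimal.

Flip each bit (0->1, 1->0):
  101000011101001
  010111100010110

Answer: 010111100010110 (12054)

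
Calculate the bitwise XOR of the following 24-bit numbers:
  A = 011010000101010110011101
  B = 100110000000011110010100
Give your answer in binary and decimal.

Apply ^ to each column (1 where bits differ):
  011010000101010110011101
^ 100110000000011110010100
--------------------------
  111100000101001000001001

Answer: 111100000101001000001001 (15749641)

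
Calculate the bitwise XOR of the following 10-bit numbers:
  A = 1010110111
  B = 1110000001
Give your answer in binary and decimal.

Apply ^ to each column (1 where bits differ):
  1010110111
^ 1110000001
------------
  0100110110

Answer: 0100110110 (310)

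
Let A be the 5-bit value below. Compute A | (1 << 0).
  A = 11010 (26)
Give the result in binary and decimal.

Mask = 1 << 0 = 00001
Bit 0 of A is 0, so OR-ing with the mask flips it to 1.
  11010
| 00001
-------
  11011

Answer: 11011 (27)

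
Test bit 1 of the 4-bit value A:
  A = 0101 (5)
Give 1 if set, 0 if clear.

Bit 1 is the 2nd from the right.
  0101
    ^
That bit is 0.

Answer: 0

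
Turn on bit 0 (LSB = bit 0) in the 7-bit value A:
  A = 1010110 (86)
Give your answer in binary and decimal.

Mask = 1 << 0 = 0000001
Bit 0 of A is 0, so OR-ing with the mask flips it to 1.
  1010110
| 0000001
---------
  1010111

Answer: 1010111 (87)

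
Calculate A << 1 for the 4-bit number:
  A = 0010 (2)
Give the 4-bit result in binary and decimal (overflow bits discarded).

Shift left by 1: drop the top 1 bit(s), append 1 zero(s) on the right.
  0010  ->  discard [0], keep [010], append 0
= 0100

Answer: 0100 (4)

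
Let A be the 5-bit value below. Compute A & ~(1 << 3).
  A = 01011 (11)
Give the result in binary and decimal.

Mask = ~(1 << 3) = 10111
Bit 3 of A is 1, so AND-ing with the mask clears it to 0.
  01011
& 10111
-------
  00011

Answer: 00011 (3)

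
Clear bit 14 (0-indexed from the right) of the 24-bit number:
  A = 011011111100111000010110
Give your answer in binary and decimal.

Mask = ~(1 << 14) = 111111111011111111111111
Bit 14 of A is 1, so AND-ing with the mask clears it to 0.
  011011111100111000010110
& 111111111011111111111111
--------------------------
  011011111000111000010110

Answer: 011011111000111000010110 (7310870)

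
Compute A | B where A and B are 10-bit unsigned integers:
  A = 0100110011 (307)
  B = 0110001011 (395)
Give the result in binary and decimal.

Apply | to each column (1 where either bit is 1):
  0100110011
| 0110001011
------------
  0110111011

Answer: 0110111011 (443)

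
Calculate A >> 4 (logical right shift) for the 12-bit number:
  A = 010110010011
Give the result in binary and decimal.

Logical shift right by 4: drop the bottom 4 bit(s), prepend 4 zero(s) on the left.
  010110010011  ->  keep [01011001], discard [0011], prepend 0000
= 000001011001

Answer: 000001011001 (89)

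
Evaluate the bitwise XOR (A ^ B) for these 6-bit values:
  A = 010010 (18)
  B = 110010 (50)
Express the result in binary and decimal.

Apply ^ to each column (1 where bits differ):
  010010
^ 110010
--------
  100000

Answer: 100000 (32)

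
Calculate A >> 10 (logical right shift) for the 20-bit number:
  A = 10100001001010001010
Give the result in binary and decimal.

Logical shift right by 10: drop the bottom 10 bit(s), prepend 10 zero(s) on the left.
  10100001001010001010  ->  keep [1010000100], discard [1010001010], prepend 0000000000
= 00000000001010000100

Answer: 00000000001010000100 (644)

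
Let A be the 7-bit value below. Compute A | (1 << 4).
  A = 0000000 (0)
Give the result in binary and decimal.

Mask = 1 << 4 = 0010000
Bit 4 of A is 0, so OR-ing with the mask flips it to 1.
  0000000
| 0010000
---------
  0010000

Answer: 0010000 (16)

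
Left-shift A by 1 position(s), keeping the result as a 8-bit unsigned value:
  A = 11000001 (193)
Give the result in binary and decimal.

Shift left by 1: drop the top 1 bit(s), append 1 zero(s) on the right.
  11000001  ->  discard [1], keep [1000001], append 0
= 10000010

Answer: 10000010 (130)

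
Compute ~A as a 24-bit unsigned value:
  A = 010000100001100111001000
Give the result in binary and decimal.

Flip each bit (0->1, 1->0):
  010000100001100111001000
  101111011110011000110111

Answer: 101111011110011000110111 (12445239)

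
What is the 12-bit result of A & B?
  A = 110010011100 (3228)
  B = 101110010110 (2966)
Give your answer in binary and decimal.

Apply & to each column (1 only where both bits are 1):
  110010011100
& 101110010110
--------------
  100010010100

Answer: 100010010100 (2196)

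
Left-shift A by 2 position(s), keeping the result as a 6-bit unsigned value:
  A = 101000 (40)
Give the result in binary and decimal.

Shift left by 2: drop the top 2 bit(s), append 2 zero(s) on the right.
  101000  ->  discard [10], keep [1000], append 00
= 100000

Answer: 100000 (32)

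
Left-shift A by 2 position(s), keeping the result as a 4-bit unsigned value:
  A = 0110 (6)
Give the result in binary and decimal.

Shift left by 2: drop the top 2 bit(s), append 2 zero(s) on the right.
  0110  ->  discard [01], keep [10], append 00
= 1000

Answer: 1000 (8)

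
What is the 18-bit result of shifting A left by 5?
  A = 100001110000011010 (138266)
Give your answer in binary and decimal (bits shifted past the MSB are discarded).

Shift left by 5: drop the top 5 bit(s), append 5 zero(s) on the right.
  100001110000011010  ->  discard [10000], keep [1110000011010], append 00000
= 111000001101000000

Answer: 111000001101000000 (230208)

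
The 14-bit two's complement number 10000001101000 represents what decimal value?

MSB is 1, so the value is negative. Find the magnitude:
1. Invert bits:  01111110010111
2. Add 1:        01111110011000  = 8088
3. Apply sign:   -8088

Answer: -8088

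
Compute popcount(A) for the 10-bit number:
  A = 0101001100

0101001100
1-bits at positions (from bit 0 = LSB): 2, 3, 6, 8
Count = 4

Answer: 4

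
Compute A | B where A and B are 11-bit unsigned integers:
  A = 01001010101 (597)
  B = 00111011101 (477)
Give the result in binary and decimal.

Apply | to each column (1 where either bit is 1):
  01001010101
| 00111011101
-------------
  01111011101

Answer: 01111011101 (989)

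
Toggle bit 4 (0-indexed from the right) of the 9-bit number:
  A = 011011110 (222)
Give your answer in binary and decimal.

Mask = 1 << 4 = 000010000
Bit 4 of A is 1; XOR with the mask flips it to 0.
  011011110
^ 000010000
-----------
  011001110

Answer: 011001110 (206)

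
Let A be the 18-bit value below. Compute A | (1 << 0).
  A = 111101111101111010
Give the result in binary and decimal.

Mask = 1 << 0 = 000000000000000001
Bit 0 of A is 0, so OR-ing with the mask flips it to 1.
  111101111101111010
| 000000000000000001
--------------------
  111101111101111011

Answer: 111101111101111011 (253819)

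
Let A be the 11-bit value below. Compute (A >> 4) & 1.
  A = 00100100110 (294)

Bit 4 is the 5th from the right.
  00100100110
        ^
That bit is 0.

Answer: 0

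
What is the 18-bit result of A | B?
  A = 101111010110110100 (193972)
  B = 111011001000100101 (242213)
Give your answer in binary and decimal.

Apply | to each column (1 where either bit is 1):
  101111010110110100
| 111011001000100101
--------------------
  111111011110110101

Answer: 111111011110110101 (260021)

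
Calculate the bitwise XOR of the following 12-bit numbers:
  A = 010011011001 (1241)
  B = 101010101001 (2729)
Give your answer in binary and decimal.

Apply ^ to each column (1 where bits differ):
  010011011001
^ 101010101001
--------------
  111001110000

Answer: 111001110000 (3696)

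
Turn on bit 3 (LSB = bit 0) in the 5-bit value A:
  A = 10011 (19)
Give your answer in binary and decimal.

Mask = 1 << 3 = 01000
Bit 3 of A is 0, so OR-ing with the mask flips it to 1.
  10011
| 01000
-------
  11011

Answer: 11011 (27)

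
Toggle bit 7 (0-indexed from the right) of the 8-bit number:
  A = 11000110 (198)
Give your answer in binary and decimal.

Mask = 1 << 7 = 10000000
Bit 7 of A is 1; XOR with the mask flips it to 0.
  11000110
^ 10000000
----------
  01000110

Answer: 01000110 (70)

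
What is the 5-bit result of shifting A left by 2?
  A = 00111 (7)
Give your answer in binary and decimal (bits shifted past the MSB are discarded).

Shift left by 2: drop the top 2 bit(s), append 2 zero(s) on the right.
  00111  ->  discard [00], keep [111], append 00
= 11100

Answer: 11100 (28)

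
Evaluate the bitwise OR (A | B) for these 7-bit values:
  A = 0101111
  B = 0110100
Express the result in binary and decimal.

Apply | to each column (1 where either bit is 1):
  0101111
| 0110100
---------
  0111111

Answer: 0111111 (63)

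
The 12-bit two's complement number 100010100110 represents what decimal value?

MSB is 1, so the value is negative. Find the magnitude:
1. Invert bits:  011101011001
2. Add 1:        011101011010  = 1882
3. Apply sign:   -1882

Answer: -1882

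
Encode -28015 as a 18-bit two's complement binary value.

1. Binary of +28015:  000110110101101111
2. Invert bits:     111001001010010000
3. Add 1:           111001001010010001

Answer: 111001001010010001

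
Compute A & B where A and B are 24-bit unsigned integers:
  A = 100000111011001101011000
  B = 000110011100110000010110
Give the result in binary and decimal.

Apply & to each column (1 only where both bits are 1):
  100000111011001101011000
& 000110011100110000010110
--------------------------
  000000011000000000010000

Answer: 000000011000000000010000 (98320)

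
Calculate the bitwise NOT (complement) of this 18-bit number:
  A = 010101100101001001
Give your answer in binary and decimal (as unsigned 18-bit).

Flip each bit (0->1, 1->0):
  010101100101001001
  101010011010110110

Answer: 101010011010110110 (173750)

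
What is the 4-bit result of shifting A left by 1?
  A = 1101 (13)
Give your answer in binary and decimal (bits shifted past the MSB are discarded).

Shift left by 1: drop the top 1 bit(s), append 1 zero(s) on the right.
  1101  ->  discard [1], keep [101], append 0
= 1010

Answer: 1010 (10)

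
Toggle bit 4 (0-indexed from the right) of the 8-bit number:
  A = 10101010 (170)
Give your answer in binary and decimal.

Mask = 1 << 4 = 00010000
Bit 4 of A is 0; XOR with the mask flips it to 1.
  10101010
^ 00010000
----------
  10111010

Answer: 10111010 (186)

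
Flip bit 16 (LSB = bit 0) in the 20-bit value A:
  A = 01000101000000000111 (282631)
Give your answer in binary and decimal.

Mask = 1 << 16 = 00010000000000000000
Bit 16 of A is 0; XOR with the mask flips it to 1.
  01000101000000000111
^ 00010000000000000000
----------------------
  01010101000000000111

Answer: 01010101000000000111 (348167)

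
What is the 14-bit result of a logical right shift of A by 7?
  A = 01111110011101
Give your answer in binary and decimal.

Logical shift right by 7: drop the bottom 7 bit(s), prepend 7 zero(s) on the left.
  01111110011101  ->  keep [0111111], discard [0011101], prepend 0000000
= 00000000111111

Answer: 00000000111111 (63)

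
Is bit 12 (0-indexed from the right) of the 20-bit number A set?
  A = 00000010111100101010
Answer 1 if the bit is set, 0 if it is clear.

Bit 12 is the 13th from the right.
  00000010111100101010
         ^
That bit is 0.

Answer: 0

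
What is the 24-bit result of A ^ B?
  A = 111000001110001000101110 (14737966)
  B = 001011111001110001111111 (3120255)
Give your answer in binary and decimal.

Apply ^ to each column (1 where bits differ):
  111000001110001000101110
^ 001011111001110001111111
--------------------------
  110011110111111001010001

Answer: 110011110111111001010001 (13598289)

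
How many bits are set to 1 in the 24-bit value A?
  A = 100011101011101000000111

100011101011101000000111
1-bits at positions (from bit 0 = LSB): 0, 1, 2, 9, 11, 12, 13, 15, 17, 18, 19, 23
Count = 12

Answer: 12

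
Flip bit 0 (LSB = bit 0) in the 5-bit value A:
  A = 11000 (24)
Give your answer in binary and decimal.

Mask = 1 << 0 = 00001
Bit 0 of A is 0; XOR with the mask flips it to 1.
  11000
^ 00001
-------
  11001

Answer: 11001 (25)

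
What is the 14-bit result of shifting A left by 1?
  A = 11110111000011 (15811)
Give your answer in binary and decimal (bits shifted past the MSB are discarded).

Shift left by 1: drop the top 1 bit(s), append 1 zero(s) on the right.
  11110111000011  ->  discard [1], keep [1110111000011], append 0
= 11101110000110

Answer: 11101110000110 (15238)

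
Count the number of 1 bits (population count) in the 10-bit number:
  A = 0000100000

0000100000
1-bits at positions (from bit 0 = LSB): 5
Count = 1

Answer: 1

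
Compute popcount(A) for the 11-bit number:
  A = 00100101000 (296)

00100101000
1-bits at positions (from bit 0 = LSB): 3, 5, 8
Count = 3

Answer: 3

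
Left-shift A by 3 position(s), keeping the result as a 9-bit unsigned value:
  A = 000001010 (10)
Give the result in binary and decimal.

Shift left by 3: drop the top 3 bit(s), append 3 zero(s) on the right.
  000001010  ->  discard [000], keep [001010], append 000
= 001010000

Answer: 001010000 (80)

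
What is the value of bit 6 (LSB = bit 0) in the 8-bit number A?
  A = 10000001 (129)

Bit 6 is the 7th from the right.
  10000001
   ^
That bit is 0.

Answer: 0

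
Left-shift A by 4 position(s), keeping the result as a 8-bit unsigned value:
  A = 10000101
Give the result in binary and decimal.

Shift left by 4: drop the top 4 bit(s), append 4 zero(s) on the right.
  10000101  ->  discard [1000], keep [0101], append 0000
= 01010000

Answer: 01010000 (80)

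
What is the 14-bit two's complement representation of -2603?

1. Binary of +2603:  00101000101011
2. Invert bits:     11010111010100
3. Add 1:           11010111010101

Answer: 11010111010101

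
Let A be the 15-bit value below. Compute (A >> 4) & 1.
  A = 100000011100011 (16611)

Bit 4 is the 5th from the right.
  100000011100011
            ^
That bit is 0.

Answer: 0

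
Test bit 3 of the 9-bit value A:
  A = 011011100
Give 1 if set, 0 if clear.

Bit 3 is the 4th from the right.
  011011100
       ^
That bit is 1.

Answer: 1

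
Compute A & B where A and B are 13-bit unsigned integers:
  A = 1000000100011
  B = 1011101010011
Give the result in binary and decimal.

Apply & to each column (1 only where both bits are 1):
  1000000100011
& 1011101010011
---------------
  1000000000011

Answer: 1000000000011 (4099)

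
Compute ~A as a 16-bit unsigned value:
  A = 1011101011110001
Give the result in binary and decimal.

Flip each bit (0->1, 1->0):
  1011101011110001
  0100010100001110

Answer: 0100010100001110 (17678)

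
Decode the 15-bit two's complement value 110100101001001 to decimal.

MSB is 1, so the value is negative. Find the magnitude:
1. Invert bits:  001011010110110
2. Add 1:        001011010110111  = 5815
3. Apply sign:   -5815

Answer: -5815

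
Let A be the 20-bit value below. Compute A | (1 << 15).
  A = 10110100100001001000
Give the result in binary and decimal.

Mask = 1 << 15 = 00001000000000000000
Bit 15 of A is 0, so OR-ing with the mask flips it to 1.
  10110100100001001000
| 00001000000000000000
----------------------
  10111100100001001000

Answer: 10111100100001001000 (772168)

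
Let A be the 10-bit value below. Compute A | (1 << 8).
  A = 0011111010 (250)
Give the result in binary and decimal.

Mask = 1 << 8 = 0100000000
Bit 8 of A is 0, so OR-ing with the mask flips it to 1.
  0011111010
| 0100000000
------------
  0111111010

Answer: 0111111010 (506)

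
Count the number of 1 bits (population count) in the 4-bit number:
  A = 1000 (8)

1000
1-bits at positions (from bit 0 = LSB): 3
Count = 1

Answer: 1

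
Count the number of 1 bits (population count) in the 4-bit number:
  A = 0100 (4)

0100
1-bits at positions (from bit 0 = LSB): 2
Count = 1

Answer: 1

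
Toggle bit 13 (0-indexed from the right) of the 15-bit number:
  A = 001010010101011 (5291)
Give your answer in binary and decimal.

Mask = 1 << 13 = 010000000000000
Bit 13 of A is 0; XOR with the mask flips it to 1.
  001010010101011
^ 010000000000000
-----------------
  011010010101011

Answer: 011010010101011 (13483)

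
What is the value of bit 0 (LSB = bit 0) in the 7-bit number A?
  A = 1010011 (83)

Bit 0 is the 1st from the right.
  1010011
        ^
That bit is 1.

Answer: 1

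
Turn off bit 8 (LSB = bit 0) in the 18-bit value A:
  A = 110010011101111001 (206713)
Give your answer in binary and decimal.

Mask = ~(1 << 8) = 111111111011111111
Bit 8 of A is 1, so AND-ing with the mask clears it to 0.
  110010011101111001
& 111111111011111111
--------------------
  110010011001111001

Answer: 110010011001111001 (206457)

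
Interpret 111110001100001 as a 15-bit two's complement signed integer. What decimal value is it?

MSB is 1, so the value is negative. Find the magnitude:
1. Invert bits:  000001110011110
2. Add 1:        000001110011111  = 927
3. Apply sign:   -927

Answer: -927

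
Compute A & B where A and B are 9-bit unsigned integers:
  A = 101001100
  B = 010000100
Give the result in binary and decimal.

Apply & to each column (1 only where both bits are 1):
  101001100
& 010000100
-----------
  000000100

Answer: 000000100 (4)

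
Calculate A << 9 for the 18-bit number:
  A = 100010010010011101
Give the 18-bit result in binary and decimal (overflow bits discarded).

Shift left by 9: drop the top 9 bit(s), append 9 zero(s) on the right.
  100010010010011101  ->  discard [100010010], keep [010011101], append 000000000
= 010011101000000000

Answer: 010011101000000000 (80384)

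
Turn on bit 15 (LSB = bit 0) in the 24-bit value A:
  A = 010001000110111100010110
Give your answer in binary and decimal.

Mask = 1 << 15 = 000000001000000000000000
Bit 15 of A is 0, so OR-ing with the mask flips it to 1.
  010001000110111100010110
| 000000001000000000000000
--------------------------
  010001001110111100010110

Answer: 010001001110111100010110 (4517654)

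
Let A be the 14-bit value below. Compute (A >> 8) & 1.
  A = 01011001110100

Bit 8 is the 9th from the right.
  01011001110100
       ^
That bit is 0.

Answer: 0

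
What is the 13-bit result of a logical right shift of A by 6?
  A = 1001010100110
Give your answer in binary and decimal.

Logical shift right by 6: drop the bottom 6 bit(s), prepend 6 zero(s) on the left.
  1001010100110  ->  keep [1001010], discard [100110], prepend 000000
= 0000001001010

Answer: 0000001001010 (74)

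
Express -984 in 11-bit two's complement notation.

1. Binary of +984:  01111011000
2. Invert bits:     10000100111
3. Add 1:           10000101000

Answer: 10000101000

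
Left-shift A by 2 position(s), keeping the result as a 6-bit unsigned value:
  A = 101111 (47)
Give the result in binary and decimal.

Shift left by 2: drop the top 2 bit(s), append 2 zero(s) on the right.
  101111  ->  discard [10], keep [1111], append 00
= 111100

Answer: 111100 (60)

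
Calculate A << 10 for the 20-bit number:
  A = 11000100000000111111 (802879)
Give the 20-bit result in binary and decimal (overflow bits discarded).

Shift left by 10: drop the top 10 bit(s), append 10 zero(s) on the right.
  11000100000000111111  ->  discard [1100010000], keep [0000111111], append 0000000000
= 00001111110000000000

Answer: 00001111110000000000 (64512)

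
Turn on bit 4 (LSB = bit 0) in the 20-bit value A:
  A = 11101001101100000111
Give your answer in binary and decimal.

Mask = 1 << 4 = 00000000000000010000
Bit 4 of A is 0, so OR-ing with the mask flips it to 1.
  11101001101100000111
| 00000000000000010000
----------------------
  11101001101100010111

Answer: 11101001101100010111 (957207)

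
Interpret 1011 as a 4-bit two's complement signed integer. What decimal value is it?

MSB is 1, so the value is negative. Find the magnitude:
1. Invert bits:  0100
2. Add 1:        0101  = 5
3. Apply sign:   -5

Answer: -5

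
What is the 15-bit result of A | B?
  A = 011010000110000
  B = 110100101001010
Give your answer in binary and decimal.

Apply | to each column (1 where either bit is 1):
  011010000110000
| 110100101001010
-----------------
  111110101111010

Answer: 111110101111010 (32122)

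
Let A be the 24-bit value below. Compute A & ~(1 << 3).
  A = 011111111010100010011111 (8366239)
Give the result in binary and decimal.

Mask = ~(1 << 3) = 111111111111111111110111
Bit 3 of A is 1, so AND-ing with the mask clears it to 0.
  011111111010100010011111
& 111111111111111111110111
--------------------------
  011111111010100010010111

Answer: 011111111010100010010111 (8366231)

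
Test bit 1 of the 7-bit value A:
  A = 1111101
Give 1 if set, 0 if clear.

Bit 1 is the 2nd from the right.
  1111101
       ^
That bit is 0.

Answer: 0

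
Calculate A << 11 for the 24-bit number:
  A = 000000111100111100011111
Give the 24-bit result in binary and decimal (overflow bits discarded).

Shift left by 11: drop the top 11 bit(s), append 11 zero(s) on the right.
  000000111100111100011111  ->  discard [00000011110], keep [0111100011111], append 00000000000
= 011110001111100000000000

Answer: 011110001111100000000000 (7927808)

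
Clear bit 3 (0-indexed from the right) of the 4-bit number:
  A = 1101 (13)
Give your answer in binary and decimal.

Mask = ~(1 << 3) = 0111
Bit 3 of A is 1, so AND-ing with the mask clears it to 0.
  1101
& 0111
------
  0101

Answer: 0101 (5)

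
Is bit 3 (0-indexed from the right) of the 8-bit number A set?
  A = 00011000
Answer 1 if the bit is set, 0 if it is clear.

Bit 3 is the 4th from the right.
  00011000
      ^
That bit is 1.

Answer: 1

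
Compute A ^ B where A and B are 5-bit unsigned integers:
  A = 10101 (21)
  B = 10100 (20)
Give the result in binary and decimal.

Apply ^ to each column (1 where bits differ):
  10101
^ 10100
-------
  00001

Answer: 00001 (1)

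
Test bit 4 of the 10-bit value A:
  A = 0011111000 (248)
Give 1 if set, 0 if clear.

Bit 4 is the 5th from the right.
  0011111000
       ^
That bit is 1.

Answer: 1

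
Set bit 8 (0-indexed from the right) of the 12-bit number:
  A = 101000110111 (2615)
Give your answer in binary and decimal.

Mask = 1 << 8 = 000100000000
Bit 8 of A is 0, so OR-ing with the mask flips it to 1.
  101000110111
| 000100000000
--------------
  101100110111

Answer: 101100110111 (2871)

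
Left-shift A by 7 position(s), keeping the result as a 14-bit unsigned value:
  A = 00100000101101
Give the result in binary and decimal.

Shift left by 7: drop the top 7 bit(s), append 7 zero(s) on the right.
  00100000101101  ->  discard [0010000], keep [0101101], append 0000000
= 01011010000000

Answer: 01011010000000 (5760)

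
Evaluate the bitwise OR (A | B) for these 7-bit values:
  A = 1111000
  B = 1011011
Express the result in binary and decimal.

Apply | to each column (1 where either bit is 1):
  1111000
| 1011011
---------
  1111011

Answer: 1111011 (123)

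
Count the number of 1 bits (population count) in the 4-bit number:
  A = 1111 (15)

1111
1-bits at positions (from bit 0 = LSB): 0, 1, 2, 3
Count = 4

Answer: 4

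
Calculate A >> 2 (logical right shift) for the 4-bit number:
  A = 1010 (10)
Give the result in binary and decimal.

Logical shift right by 2: drop the bottom 2 bit(s), prepend 2 zero(s) on the left.
  1010  ->  keep [10], discard [10], prepend 00
= 0010

Answer: 0010 (2)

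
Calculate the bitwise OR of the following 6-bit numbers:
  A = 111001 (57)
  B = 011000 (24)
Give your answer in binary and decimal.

Apply | to each column (1 where either bit is 1):
  111001
| 011000
--------
  111001

Answer: 111001 (57)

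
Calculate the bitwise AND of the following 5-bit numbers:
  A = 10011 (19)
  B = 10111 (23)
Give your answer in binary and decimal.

Apply & to each column (1 only where both bits are 1):
  10011
& 10111
-------
  10011

Answer: 10011 (19)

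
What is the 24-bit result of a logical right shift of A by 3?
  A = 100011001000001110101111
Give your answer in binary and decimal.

Logical shift right by 3: drop the bottom 3 bit(s), prepend 3 zero(s) on the left.
  100011001000001110101111  ->  keep [100011001000001110101], discard [111], prepend 000
= 000100011001000001110101

Answer: 000100011001000001110101 (1151093)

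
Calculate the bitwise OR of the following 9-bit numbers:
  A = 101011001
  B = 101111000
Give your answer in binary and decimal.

Apply | to each column (1 where either bit is 1):
  101011001
| 101111000
-----------
  101111001

Answer: 101111001 (377)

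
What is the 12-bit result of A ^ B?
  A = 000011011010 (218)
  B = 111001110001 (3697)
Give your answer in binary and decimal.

Apply ^ to each column (1 where bits differ):
  000011011010
^ 111001110001
--------------
  111010101011

Answer: 111010101011 (3755)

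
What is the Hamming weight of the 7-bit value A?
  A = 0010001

0010001
1-bits at positions (from bit 0 = LSB): 0, 4
Count = 2

Answer: 2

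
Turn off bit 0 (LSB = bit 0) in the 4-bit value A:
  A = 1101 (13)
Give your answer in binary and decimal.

Mask = ~(1 << 0) = 1110
Bit 0 of A is 1, so AND-ing with the mask clears it to 0.
  1101
& 1110
------
  1100

Answer: 1100 (12)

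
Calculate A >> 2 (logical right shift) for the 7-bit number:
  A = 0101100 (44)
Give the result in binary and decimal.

Logical shift right by 2: drop the bottom 2 bit(s), prepend 2 zero(s) on the left.
  0101100  ->  keep [01011], discard [00], prepend 00
= 0001011

Answer: 0001011 (11)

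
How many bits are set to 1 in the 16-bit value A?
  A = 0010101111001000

0010101111001000
1-bits at positions (from bit 0 = LSB): 3, 6, 7, 8, 9, 11, 13
Count = 7

Answer: 7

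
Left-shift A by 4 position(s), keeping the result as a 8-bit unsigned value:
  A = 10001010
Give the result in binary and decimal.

Shift left by 4: drop the top 4 bit(s), append 4 zero(s) on the right.
  10001010  ->  discard [1000], keep [1010], append 0000
= 10100000

Answer: 10100000 (160)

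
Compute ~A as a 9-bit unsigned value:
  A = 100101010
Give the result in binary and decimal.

Flip each bit (0->1, 1->0):
  100101010
  011010101

Answer: 011010101 (213)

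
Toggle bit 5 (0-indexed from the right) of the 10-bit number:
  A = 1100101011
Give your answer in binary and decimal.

Mask = 1 << 5 = 0000100000
Bit 5 of A is 1; XOR with the mask flips it to 0.
  1100101011
^ 0000100000
------------
  1100001011

Answer: 1100001011 (779)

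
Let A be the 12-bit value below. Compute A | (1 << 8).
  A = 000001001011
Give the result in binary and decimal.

Mask = 1 << 8 = 000100000000
Bit 8 of A is 0, so OR-ing with the mask flips it to 1.
  000001001011
| 000100000000
--------------
  000101001011

Answer: 000101001011 (331)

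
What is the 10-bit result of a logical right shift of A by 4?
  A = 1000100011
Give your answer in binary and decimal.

Logical shift right by 4: drop the bottom 4 bit(s), prepend 4 zero(s) on the left.
  1000100011  ->  keep [100010], discard [0011], prepend 0000
= 0000100010

Answer: 0000100010 (34)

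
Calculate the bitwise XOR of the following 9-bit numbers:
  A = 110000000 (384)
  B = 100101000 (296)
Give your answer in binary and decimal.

Apply ^ to each column (1 where bits differ):
  110000000
^ 100101000
-----------
  010101000

Answer: 010101000 (168)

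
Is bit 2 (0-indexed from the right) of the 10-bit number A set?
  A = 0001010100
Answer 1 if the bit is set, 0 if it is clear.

Bit 2 is the 3rd from the right.
  0001010100
         ^
That bit is 1.

Answer: 1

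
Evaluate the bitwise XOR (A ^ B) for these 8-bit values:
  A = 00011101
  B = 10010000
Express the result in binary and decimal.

Apply ^ to each column (1 where bits differ):
  00011101
^ 10010000
----------
  10001101

Answer: 10001101 (141)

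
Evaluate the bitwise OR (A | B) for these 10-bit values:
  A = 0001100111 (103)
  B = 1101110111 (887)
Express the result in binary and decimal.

Apply | to each column (1 where either bit is 1):
  0001100111
| 1101110111
------------
  1101110111

Answer: 1101110111 (887)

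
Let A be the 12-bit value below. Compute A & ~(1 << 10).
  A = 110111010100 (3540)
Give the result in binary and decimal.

Mask = ~(1 << 10) = 101111111111
Bit 10 of A is 1, so AND-ing with the mask clears it to 0.
  110111010100
& 101111111111
--------------
  100111010100

Answer: 100111010100 (2516)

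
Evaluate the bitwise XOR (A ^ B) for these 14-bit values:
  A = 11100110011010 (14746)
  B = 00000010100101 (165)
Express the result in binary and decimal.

Apply ^ to each column (1 where bits differ):
  11100110011010
^ 00000010100101
----------------
  11100100111111

Answer: 11100100111111 (14655)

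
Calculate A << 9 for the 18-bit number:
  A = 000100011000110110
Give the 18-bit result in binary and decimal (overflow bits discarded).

Shift left by 9: drop the top 9 bit(s), append 9 zero(s) on the right.
  000100011000110110  ->  discard [000100011], keep [000110110], append 000000000
= 000110110000000000

Answer: 000110110000000000 (27648)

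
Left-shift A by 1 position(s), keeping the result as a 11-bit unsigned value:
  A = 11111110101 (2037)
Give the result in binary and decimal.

Shift left by 1: drop the top 1 bit(s), append 1 zero(s) on the right.
  11111110101  ->  discard [1], keep [1111110101], append 0
= 11111101010

Answer: 11111101010 (2026)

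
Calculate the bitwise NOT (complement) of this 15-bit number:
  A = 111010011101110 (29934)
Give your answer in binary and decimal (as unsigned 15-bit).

Flip each bit (0->1, 1->0):
  111010011101110
  000101100010001

Answer: 000101100010001 (2833)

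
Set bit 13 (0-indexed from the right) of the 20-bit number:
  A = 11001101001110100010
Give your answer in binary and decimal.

Mask = 1 << 13 = 00000010000000000000
Bit 13 of A is 0, so OR-ing with the mask flips it to 1.
  11001101001110100010
| 00000010000000000000
----------------------
  11001111001110100010

Answer: 11001111001110100010 (848802)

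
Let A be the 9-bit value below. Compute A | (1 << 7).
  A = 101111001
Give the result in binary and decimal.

Mask = 1 << 7 = 010000000
Bit 7 of A is 0, so OR-ing with the mask flips it to 1.
  101111001
| 010000000
-----------
  111111001

Answer: 111111001 (505)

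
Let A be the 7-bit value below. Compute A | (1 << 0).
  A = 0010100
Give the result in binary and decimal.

Mask = 1 << 0 = 0000001
Bit 0 of A is 0, so OR-ing with the mask flips it to 1.
  0010100
| 0000001
---------
  0010101

Answer: 0010101 (21)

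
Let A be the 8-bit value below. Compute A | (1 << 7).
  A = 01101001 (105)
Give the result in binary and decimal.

Mask = 1 << 7 = 10000000
Bit 7 of A is 0, so OR-ing with the mask flips it to 1.
  01101001
| 10000000
----------
  11101001

Answer: 11101001 (233)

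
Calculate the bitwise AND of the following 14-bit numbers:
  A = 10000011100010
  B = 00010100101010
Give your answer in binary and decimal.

Apply & to each column (1 only where both bits are 1):
  10000011100010
& 00010100101010
----------------
  00000000100010

Answer: 00000000100010 (34)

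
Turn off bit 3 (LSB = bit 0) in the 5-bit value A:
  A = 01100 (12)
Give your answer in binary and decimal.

Mask = ~(1 << 3) = 10111
Bit 3 of A is 1, so AND-ing with the mask clears it to 0.
  01100
& 10111
-------
  00100

Answer: 00100 (4)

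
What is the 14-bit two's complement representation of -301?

1. Binary of +301:  00000100101101
2. Invert bits:     11111011010010
3. Add 1:           11111011010011

Answer: 11111011010011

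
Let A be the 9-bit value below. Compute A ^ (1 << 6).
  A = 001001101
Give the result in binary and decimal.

Mask = 1 << 6 = 001000000
Bit 6 of A is 1; XOR with the mask flips it to 0.
  001001101
^ 001000000
-----------
  000001101

Answer: 000001101 (13)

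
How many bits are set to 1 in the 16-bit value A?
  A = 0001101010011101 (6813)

0001101010011101
1-bits at positions (from bit 0 = LSB): 0, 2, 3, 4, 7, 9, 11, 12
Count = 8

Answer: 8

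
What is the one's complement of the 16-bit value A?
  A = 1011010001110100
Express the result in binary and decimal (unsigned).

Flip each bit (0->1, 1->0):
  1011010001110100
  0100101110001011

Answer: 0100101110001011 (19339)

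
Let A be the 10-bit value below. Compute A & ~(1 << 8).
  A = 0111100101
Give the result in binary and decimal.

Mask = ~(1 << 8) = 1011111111
Bit 8 of A is 1, so AND-ing with the mask clears it to 0.
  0111100101
& 1011111111
------------
  0011100101

Answer: 0011100101 (229)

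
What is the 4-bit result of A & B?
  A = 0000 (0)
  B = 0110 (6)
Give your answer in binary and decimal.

Apply & to each column (1 only where both bits are 1):
  0000
& 0110
------
  0000

Answer: 0000 (0)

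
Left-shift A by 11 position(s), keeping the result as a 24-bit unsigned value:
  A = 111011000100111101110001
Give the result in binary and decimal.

Shift left by 11: drop the top 11 bit(s), append 11 zero(s) on the right.
  111011000100111101110001  ->  discard [11101100010], keep [0111101110001], append 00000000000
= 011110111000100000000000

Answer: 011110111000100000000000 (8095744)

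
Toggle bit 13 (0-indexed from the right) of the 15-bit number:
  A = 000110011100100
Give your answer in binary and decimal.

Mask = 1 << 13 = 010000000000000
Bit 13 of A is 0; XOR with the mask flips it to 1.
  000110011100100
^ 010000000000000
-----------------
  010110011100100

Answer: 010110011100100 (11492)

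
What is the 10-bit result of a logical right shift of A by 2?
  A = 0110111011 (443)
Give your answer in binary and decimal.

Logical shift right by 2: drop the bottom 2 bit(s), prepend 2 zero(s) on the left.
  0110111011  ->  keep [01101110], discard [11], prepend 00
= 0001101110

Answer: 0001101110 (110)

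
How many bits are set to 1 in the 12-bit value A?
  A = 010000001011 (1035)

010000001011
1-bits at positions (from bit 0 = LSB): 0, 1, 3, 10
Count = 4

Answer: 4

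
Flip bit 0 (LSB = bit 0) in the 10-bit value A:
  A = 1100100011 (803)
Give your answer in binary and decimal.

Mask = 1 << 0 = 0000000001
Bit 0 of A is 1; XOR with the mask flips it to 0.
  1100100011
^ 0000000001
------------
  1100100010

Answer: 1100100010 (802)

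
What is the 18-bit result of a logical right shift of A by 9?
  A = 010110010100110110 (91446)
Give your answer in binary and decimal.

Logical shift right by 9: drop the bottom 9 bit(s), prepend 9 zero(s) on the left.
  010110010100110110  ->  keep [010110010], discard [100110110], prepend 000000000
= 000000000010110010

Answer: 000000000010110010 (178)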